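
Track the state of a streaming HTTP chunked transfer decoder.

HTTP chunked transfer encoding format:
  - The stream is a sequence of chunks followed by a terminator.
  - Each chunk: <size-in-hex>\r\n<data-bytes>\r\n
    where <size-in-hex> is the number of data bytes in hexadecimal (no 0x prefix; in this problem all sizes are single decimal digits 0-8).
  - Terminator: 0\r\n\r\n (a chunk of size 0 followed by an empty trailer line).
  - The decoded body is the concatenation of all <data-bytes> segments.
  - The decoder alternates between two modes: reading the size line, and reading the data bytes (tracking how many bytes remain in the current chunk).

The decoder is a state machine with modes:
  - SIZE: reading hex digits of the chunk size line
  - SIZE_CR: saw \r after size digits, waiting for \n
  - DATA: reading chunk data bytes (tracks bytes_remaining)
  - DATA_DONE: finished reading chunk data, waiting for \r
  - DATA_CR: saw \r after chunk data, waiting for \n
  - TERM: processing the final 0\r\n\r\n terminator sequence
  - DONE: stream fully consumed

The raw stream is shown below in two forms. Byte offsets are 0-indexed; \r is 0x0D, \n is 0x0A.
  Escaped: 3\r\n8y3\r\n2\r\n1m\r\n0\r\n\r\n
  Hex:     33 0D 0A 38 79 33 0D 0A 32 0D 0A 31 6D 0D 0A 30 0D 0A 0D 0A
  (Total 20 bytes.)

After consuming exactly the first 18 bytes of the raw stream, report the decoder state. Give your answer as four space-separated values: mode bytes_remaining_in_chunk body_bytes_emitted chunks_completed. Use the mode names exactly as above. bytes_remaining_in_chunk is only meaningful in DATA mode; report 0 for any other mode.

Answer: TERM 0 5 2

Derivation:
Byte 0 = '3': mode=SIZE remaining=0 emitted=0 chunks_done=0
Byte 1 = 0x0D: mode=SIZE_CR remaining=0 emitted=0 chunks_done=0
Byte 2 = 0x0A: mode=DATA remaining=3 emitted=0 chunks_done=0
Byte 3 = '8': mode=DATA remaining=2 emitted=1 chunks_done=0
Byte 4 = 'y': mode=DATA remaining=1 emitted=2 chunks_done=0
Byte 5 = '3': mode=DATA_DONE remaining=0 emitted=3 chunks_done=0
Byte 6 = 0x0D: mode=DATA_CR remaining=0 emitted=3 chunks_done=0
Byte 7 = 0x0A: mode=SIZE remaining=0 emitted=3 chunks_done=1
Byte 8 = '2': mode=SIZE remaining=0 emitted=3 chunks_done=1
Byte 9 = 0x0D: mode=SIZE_CR remaining=0 emitted=3 chunks_done=1
Byte 10 = 0x0A: mode=DATA remaining=2 emitted=3 chunks_done=1
Byte 11 = '1': mode=DATA remaining=1 emitted=4 chunks_done=1
Byte 12 = 'm': mode=DATA_DONE remaining=0 emitted=5 chunks_done=1
Byte 13 = 0x0D: mode=DATA_CR remaining=0 emitted=5 chunks_done=1
Byte 14 = 0x0A: mode=SIZE remaining=0 emitted=5 chunks_done=2
Byte 15 = '0': mode=SIZE remaining=0 emitted=5 chunks_done=2
Byte 16 = 0x0D: mode=SIZE_CR remaining=0 emitted=5 chunks_done=2
Byte 17 = 0x0A: mode=TERM remaining=0 emitted=5 chunks_done=2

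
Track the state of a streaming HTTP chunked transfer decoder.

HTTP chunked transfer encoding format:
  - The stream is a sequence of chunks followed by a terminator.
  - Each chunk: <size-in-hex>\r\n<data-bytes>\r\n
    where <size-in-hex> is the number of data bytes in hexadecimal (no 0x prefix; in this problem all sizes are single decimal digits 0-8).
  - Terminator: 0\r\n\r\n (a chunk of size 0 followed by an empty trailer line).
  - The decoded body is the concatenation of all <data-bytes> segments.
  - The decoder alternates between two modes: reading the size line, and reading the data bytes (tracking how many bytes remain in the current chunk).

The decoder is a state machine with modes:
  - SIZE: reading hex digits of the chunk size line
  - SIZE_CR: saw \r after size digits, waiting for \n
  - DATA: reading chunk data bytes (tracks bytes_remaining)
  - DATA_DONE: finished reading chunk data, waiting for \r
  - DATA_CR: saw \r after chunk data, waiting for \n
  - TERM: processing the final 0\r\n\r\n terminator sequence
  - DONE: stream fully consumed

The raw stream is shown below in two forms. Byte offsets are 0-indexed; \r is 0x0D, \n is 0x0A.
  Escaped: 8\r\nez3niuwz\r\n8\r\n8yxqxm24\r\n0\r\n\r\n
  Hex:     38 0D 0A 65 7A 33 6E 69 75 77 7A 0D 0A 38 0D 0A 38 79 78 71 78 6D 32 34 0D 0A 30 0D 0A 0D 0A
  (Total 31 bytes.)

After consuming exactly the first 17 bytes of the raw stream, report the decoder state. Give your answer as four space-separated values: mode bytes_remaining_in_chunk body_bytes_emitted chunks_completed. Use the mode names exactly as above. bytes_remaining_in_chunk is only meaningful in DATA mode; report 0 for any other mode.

Answer: DATA 7 9 1

Derivation:
Byte 0 = '8': mode=SIZE remaining=0 emitted=0 chunks_done=0
Byte 1 = 0x0D: mode=SIZE_CR remaining=0 emitted=0 chunks_done=0
Byte 2 = 0x0A: mode=DATA remaining=8 emitted=0 chunks_done=0
Byte 3 = 'e': mode=DATA remaining=7 emitted=1 chunks_done=0
Byte 4 = 'z': mode=DATA remaining=6 emitted=2 chunks_done=0
Byte 5 = '3': mode=DATA remaining=5 emitted=3 chunks_done=0
Byte 6 = 'n': mode=DATA remaining=4 emitted=4 chunks_done=0
Byte 7 = 'i': mode=DATA remaining=3 emitted=5 chunks_done=0
Byte 8 = 'u': mode=DATA remaining=2 emitted=6 chunks_done=0
Byte 9 = 'w': mode=DATA remaining=1 emitted=7 chunks_done=0
Byte 10 = 'z': mode=DATA_DONE remaining=0 emitted=8 chunks_done=0
Byte 11 = 0x0D: mode=DATA_CR remaining=0 emitted=8 chunks_done=0
Byte 12 = 0x0A: mode=SIZE remaining=0 emitted=8 chunks_done=1
Byte 13 = '8': mode=SIZE remaining=0 emitted=8 chunks_done=1
Byte 14 = 0x0D: mode=SIZE_CR remaining=0 emitted=8 chunks_done=1
Byte 15 = 0x0A: mode=DATA remaining=8 emitted=8 chunks_done=1
Byte 16 = '8': mode=DATA remaining=7 emitted=9 chunks_done=1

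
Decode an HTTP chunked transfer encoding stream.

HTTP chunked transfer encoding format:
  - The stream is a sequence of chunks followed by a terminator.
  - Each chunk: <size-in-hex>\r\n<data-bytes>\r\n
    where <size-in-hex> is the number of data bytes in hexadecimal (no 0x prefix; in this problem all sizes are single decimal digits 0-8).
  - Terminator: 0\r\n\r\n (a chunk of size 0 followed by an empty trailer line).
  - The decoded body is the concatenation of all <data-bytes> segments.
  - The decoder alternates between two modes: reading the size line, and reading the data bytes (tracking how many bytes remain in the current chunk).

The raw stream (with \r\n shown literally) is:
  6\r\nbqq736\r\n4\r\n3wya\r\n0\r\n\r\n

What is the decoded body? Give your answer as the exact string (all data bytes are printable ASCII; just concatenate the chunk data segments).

Answer: bqq7363wya

Derivation:
Chunk 1: stream[0..1]='6' size=0x6=6, data at stream[3..9]='bqq736' -> body[0..6], body so far='bqq736'
Chunk 2: stream[11..12]='4' size=0x4=4, data at stream[14..18]='3wya' -> body[6..10], body so far='bqq7363wya'
Chunk 3: stream[20..21]='0' size=0 (terminator). Final body='bqq7363wya' (10 bytes)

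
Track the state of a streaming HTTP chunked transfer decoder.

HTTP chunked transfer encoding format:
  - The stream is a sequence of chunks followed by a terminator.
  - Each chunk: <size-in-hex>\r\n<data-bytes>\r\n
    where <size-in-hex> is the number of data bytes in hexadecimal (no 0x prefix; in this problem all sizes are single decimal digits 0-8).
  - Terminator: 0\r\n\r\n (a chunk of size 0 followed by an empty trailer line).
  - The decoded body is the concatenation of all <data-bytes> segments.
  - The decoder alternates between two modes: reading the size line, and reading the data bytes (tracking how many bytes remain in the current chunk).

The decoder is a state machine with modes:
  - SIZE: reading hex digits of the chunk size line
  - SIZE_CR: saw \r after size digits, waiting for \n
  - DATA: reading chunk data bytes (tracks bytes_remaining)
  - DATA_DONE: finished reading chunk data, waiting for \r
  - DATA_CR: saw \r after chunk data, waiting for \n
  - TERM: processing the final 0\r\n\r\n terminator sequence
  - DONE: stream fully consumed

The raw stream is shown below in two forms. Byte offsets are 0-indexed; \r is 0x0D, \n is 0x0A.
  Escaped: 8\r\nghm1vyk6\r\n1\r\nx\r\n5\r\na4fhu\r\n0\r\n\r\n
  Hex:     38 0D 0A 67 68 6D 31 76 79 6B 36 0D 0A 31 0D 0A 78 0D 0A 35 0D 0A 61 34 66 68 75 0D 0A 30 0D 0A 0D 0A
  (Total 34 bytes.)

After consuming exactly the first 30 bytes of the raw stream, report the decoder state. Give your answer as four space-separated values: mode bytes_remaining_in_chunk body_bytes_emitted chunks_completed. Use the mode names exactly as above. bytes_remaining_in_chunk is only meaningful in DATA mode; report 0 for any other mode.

Answer: SIZE 0 14 3

Derivation:
Byte 0 = '8': mode=SIZE remaining=0 emitted=0 chunks_done=0
Byte 1 = 0x0D: mode=SIZE_CR remaining=0 emitted=0 chunks_done=0
Byte 2 = 0x0A: mode=DATA remaining=8 emitted=0 chunks_done=0
Byte 3 = 'g': mode=DATA remaining=7 emitted=1 chunks_done=0
Byte 4 = 'h': mode=DATA remaining=6 emitted=2 chunks_done=0
Byte 5 = 'm': mode=DATA remaining=5 emitted=3 chunks_done=0
Byte 6 = '1': mode=DATA remaining=4 emitted=4 chunks_done=0
Byte 7 = 'v': mode=DATA remaining=3 emitted=5 chunks_done=0
Byte 8 = 'y': mode=DATA remaining=2 emitted=6 chunks_done=0
Byte 9 = 'k': mode=DATA remaining=1 emitted=7 chunks_done=0
Byte 10 = '6': mode=DATA_DONE remaining=0 emitted=8 chunks_done=0
Byte 11 = 0x0D: mode=DATA_CR remaining=0 emitted=8 chunks_done=0
Byte 12 = 0x0A: mode=SIZE remaining=0 emitted=8 chunks_done=1
Byte 13 = '1': mode=SIZE remaining=0 emitted=8 chunks_done=1
Byte 14 = 0x0D: mode=SIZE_CR remaining=0 emitted=8 chunks_done=1
Byte 15 = 0x0A: mode=DATA remaining=1 emitted=8 chunks_done=1
Byte 16 = 'x': mode=DATA_DONE remaining=0 emitted=9 chunks_done=1
Byte 17 = 0x0D: mode=DATA_CR remaining=0 emitted=9 chunks_done=1
Byte 18 = 0x0A: mode=SIZE remaining=0 emitted=9 chunks_done=2
Byte 19 = '5': mode=SIZE remaining=0 emitted=9 chunks_done=2
Byte 20 = 0x0D: mode=SIZE_CR remaining=0 emitted=9 chunks_done=2
Byte 21 = 0x0A: mode=DATA remaining=5 emitted=9 chunks_done=2
Byte 22 = 'a': mode=DATA remaining=4 emitted=10 chunks_done=2
Byte 23 = '4': mode=DATA remaining=3 emitted=11 chunks_done=2
Byte 24 = 'f': mode=DATA remaining=2 emitted=12 chunks_done=2
Byte 25 = 'h': mode=DATA remaining=1 emitted=13 chunks_done=2
Byte 26 = 'u': mode=DATA_DONE remaining=0 emitted=14 chunks_done=2
Byte 27 = 0x0D: mode=DATA_CR remaining=0 emitted=14 chunks_done=2
Byte 28 = 0x0A: mode=SIZE remaining=0 emitted=14 chunks_done=3
Byte 29 = '0': mode=SIZE remaining=0 emitted=14 chunks_done=3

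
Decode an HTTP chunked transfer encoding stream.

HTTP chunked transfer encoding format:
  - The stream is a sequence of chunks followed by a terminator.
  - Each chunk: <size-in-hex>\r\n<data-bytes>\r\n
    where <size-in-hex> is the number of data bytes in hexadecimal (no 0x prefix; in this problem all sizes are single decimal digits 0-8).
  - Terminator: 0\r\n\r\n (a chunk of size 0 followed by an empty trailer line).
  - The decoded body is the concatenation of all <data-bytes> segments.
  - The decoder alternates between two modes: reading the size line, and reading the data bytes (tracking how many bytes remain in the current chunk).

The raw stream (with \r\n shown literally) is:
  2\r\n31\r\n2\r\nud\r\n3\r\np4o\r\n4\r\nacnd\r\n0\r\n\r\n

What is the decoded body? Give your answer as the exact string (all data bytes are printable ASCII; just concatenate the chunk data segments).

Chunk 1: stream[0..1]='2' size=0x2=2, data at stream[3..5]='31' -> body[0..2], body so far='31'
Chunk 2: stream[7..8]='2' size=0x2=2, data at stream[10..12]='ud' -> body[2..4], body so far='31ud'
Chunk 3: stream[14..15]='3' size=0x3=3, data at stream[17..20]='p4o' -> body[4..7], body so far='31udp4o'
Chunk 4: stream[22..23]='4' size=0x4=4, data at stream[25..29]='acnd' -> body[7..11], body so far='31udp4oacnd'
Chunk 5: stream[31..32]='0' size=0 (terminator). Final body='31udp4oacnd' (11 bytes)

Answer: 31udp4oacnd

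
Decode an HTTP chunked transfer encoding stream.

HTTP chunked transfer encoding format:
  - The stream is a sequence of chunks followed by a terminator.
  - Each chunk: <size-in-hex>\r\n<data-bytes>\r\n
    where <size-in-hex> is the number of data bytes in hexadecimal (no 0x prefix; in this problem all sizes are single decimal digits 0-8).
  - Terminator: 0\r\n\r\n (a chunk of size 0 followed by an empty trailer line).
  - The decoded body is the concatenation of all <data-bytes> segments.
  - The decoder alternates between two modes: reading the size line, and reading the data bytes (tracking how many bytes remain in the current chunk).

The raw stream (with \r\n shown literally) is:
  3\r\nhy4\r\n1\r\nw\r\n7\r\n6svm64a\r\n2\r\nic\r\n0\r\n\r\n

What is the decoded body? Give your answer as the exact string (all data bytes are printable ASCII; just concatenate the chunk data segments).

Answer: hy4w6svm64aic

Derivation:
Chunk 1: stream[0..1]='3' size=0x3=3, data at stream[3..6]='hy4' -> body[0..3], body so far='hy4'
Chunk 2: stream[8..9]='1' size=0x1=1, data at stream[11..12]='w' -> body[3..4], body so far='hy4w'
Chunk 3: stream[14..15]='7' size=0x7=7, data at stream[17..24]='6svm64a' -> body[4..11], body so far='hy4w6svm64a'
Chunk 4: stream[26..27]='2' size=0x2=2, data at stream[29..31]='ic' -> body[11..13], body so far='hy4w6svm64aic'
Chunk 5: stream[33..34]='0' size=0 (terminator). Final body='hy4w6svm64aic' (13 bytes)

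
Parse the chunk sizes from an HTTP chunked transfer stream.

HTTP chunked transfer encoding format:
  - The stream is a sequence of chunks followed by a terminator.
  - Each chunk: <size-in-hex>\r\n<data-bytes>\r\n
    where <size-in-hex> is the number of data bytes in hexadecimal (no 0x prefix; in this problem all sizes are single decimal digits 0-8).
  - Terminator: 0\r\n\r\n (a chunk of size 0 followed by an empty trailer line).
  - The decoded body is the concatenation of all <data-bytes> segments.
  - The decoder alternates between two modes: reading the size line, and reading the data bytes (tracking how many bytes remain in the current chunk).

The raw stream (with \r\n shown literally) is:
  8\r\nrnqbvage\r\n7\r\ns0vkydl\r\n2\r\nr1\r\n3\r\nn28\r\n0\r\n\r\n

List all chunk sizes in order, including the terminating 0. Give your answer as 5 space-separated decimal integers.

Answer: 8 7 2 3 0

Derivation:
Chunk 1: stream[0..1]='8' size=0x8=8, data at stream[3..11]='rnqbvage' -> body[0..8], body so far='rnqbvage'
Chunk 2: stream[13..14]='7' size=0x7=7, data at stream[16..23]='s0vkydl' -> body[8..15], body so far='rnqbvages0vkydl'
Chunk 3: stream[25..26]='2' size=0x2=2, data at stream[28..30]='r1' -> body[15..17], body so far='rnqbvages0vkydlr1'
Chunk 4: stream[32..33]='3' size=0x3=3, data at stream[35..38]='n28' -> body[17..20], body so far='rnqbvages0vkydlr1n28'
Chunk 5: stream[40..41]='0' size=0 (terminator). Final body='rnqbvages0vkydlr1n28' (20 bytes)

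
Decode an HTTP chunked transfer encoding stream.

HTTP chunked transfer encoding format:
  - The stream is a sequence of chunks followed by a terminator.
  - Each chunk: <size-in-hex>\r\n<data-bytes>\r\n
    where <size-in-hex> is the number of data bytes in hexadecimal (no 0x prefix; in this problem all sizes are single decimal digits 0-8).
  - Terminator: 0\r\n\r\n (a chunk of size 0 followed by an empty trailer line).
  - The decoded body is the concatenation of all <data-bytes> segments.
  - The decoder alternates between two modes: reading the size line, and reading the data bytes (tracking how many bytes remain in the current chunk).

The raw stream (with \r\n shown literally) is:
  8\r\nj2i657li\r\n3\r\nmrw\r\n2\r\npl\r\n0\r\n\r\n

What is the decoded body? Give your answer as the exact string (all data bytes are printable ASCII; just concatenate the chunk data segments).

Answer: j2i657limrwpl

Derivation:
Chunk 1: stream[0..1]='8' size=0x8=8, data at stream[3..11]='j2i657li' -> body[0..8], body so far='j2i657li'
Chunk 2: stream[13..14]='3' size=0x3=3, data at stream[16..19]='mrw' -> body[8..11], body so far='j2i657limrw'
Chunk 3: stream[21..22]='2' size=0x2=2, data at stream[24..26]='pl' -> body[11..13], body so far='j2i657limrwpl'
Chunk 4: stream[28..29]='0' size=0 (terminator). Final body='j2i657limrwpl' (13 bytes)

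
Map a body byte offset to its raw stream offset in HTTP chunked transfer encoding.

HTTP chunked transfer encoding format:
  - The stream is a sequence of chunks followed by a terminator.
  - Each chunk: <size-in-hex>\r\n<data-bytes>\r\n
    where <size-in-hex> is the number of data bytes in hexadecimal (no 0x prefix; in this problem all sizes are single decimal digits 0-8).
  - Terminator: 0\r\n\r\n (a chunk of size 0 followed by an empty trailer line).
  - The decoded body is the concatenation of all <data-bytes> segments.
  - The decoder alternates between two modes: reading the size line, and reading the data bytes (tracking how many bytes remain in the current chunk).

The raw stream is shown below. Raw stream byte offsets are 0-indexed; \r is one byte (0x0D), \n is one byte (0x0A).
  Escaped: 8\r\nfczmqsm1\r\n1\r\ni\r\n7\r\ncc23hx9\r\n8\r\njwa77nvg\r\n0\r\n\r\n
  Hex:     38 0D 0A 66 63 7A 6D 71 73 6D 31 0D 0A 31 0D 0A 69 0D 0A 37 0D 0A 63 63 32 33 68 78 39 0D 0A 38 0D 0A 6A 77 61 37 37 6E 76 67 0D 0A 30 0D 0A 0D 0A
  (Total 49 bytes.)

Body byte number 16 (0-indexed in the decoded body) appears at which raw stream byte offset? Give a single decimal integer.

Chunk 1: stream[0..1]='8' size=0x8=8, data at stream[3..11]='fczmqsm1' -> body[0..8], body so far='fczmqsm1'
Chunk 2: stream[13..14]='1' size=0x1=1, data at stream[16..17]='i' -> body[8..9], body so far='fczmqsm1i'
Chunk 3: stream[19..20]='7' size=0x7=7, data at stream[22..29]='cc23hx9' -> body[9..16], body so far='fczmqsm1icc23hx9'
Chunk 4: stream[31..32]='8' size=0x8=8, data at stream[34..42]='jwa77nvg' -> body[16..24], body so far='fczmqsm1icc23hx9jwa77nvg'
Chunk 5: stream[44..45]='0' size=0 (terminator). Final body='fczmqsm1icc23hx9jwa77nvg' (24 bytes)
Body byte 16 at stream offset 34

Answer: 34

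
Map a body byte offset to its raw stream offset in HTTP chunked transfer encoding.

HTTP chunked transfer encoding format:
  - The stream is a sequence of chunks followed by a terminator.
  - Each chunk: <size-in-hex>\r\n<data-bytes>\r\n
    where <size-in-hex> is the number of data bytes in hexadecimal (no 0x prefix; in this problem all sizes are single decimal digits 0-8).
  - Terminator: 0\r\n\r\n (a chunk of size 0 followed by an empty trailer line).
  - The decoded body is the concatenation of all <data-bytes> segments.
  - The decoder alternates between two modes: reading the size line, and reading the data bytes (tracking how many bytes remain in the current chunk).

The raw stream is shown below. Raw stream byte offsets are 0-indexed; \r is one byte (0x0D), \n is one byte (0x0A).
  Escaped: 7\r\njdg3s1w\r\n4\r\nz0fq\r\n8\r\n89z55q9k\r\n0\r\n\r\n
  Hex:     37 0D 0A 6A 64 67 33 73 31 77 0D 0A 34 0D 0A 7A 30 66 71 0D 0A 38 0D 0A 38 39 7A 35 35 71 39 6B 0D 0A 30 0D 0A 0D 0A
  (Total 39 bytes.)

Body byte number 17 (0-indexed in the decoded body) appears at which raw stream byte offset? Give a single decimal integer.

Answer: 30

Derivation:
Chunk 1: stream[0..1]='7' size=0x7=7, data at stream[3..10]='jdg3s1w' -> body[0..7], body so far='jdg3s1w'
Chunk 2: stream[12..13]='4' size=0x4=4, data at stream[15..19]='z0fq' -> body[7..11], body so far='jdg3s1wz0fq'
Chunk 3: stream[21..22]='8' size=0x8=8, data at stream[24..32]='89z55q9k' -> body[11..19], body so far='jdg3s1wz0fq89z55q9k'
Chunk 4: stream[34..35]='0' size=0 (terminator). Final body='jdg3s1wz0fq89z55q9k' (19 bytes)
Body byte 17 at stream offset 30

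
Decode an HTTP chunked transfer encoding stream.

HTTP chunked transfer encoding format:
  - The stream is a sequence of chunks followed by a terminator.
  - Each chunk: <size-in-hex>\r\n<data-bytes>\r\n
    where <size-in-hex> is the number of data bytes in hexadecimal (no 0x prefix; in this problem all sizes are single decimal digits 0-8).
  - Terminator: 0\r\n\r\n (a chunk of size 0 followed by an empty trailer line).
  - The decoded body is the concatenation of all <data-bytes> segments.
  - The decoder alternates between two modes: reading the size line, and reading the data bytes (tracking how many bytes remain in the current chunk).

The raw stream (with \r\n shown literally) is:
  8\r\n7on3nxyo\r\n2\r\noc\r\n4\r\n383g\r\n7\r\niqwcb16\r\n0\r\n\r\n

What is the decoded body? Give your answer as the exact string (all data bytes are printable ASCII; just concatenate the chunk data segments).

Chunk 1: stream[0..1]='8' size=0x8=8, data at stream[3..11]='7on3nxyo' -> body[0..8], body so far='7on3nxyo'
Chunk 2: stream[13..14]='2' size=0x2=2, data at stream[16..18]='oc' -> body[8..10], body so far='7on3nxyooc'
Chunk 3: stream[20..21]='4' size=0x4=4, data at stream[23..27]='383g' -> body[10..14], body so far='7on3nxyooc383g'
Chunk 4: stream[29..30]='7' size=0x7=7, data at stream[32..39]='iqwcb16' -> body[14..21], body so far='7on3nxyooc383giqwcb16'
Chunk 5: stream[41..42]='0' size=0 (terminator). Final body='7on3nxyooc383giqwcb16' (21 bytes)

Answer: 7on3nxyooc383giqwcb16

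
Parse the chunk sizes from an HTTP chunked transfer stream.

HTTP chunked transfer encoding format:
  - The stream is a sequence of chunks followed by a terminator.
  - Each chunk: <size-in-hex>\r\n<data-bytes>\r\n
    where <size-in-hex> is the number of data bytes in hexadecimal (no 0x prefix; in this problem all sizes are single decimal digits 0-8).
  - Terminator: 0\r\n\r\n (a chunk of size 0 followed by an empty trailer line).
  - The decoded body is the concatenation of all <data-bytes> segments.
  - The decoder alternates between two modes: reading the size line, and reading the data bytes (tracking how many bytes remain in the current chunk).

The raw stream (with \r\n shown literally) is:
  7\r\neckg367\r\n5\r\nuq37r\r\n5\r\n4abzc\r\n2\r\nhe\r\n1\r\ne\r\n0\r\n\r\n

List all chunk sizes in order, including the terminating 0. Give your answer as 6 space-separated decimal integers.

Answer: 7 5 5 2 1 0

Derivation:
Chunk 1: stream[0..1]='7' size=0x7=7, data at stream[3..10]='eckg367' -> body[0..7], body so far='eckg367'
Chunk 2: stream[12..13]='5' size=0x5=5, data at stream[15..20]='uq37r' -> body[7..12], body so far='eckg367uq37r'
Chunk 3: stream[22..23]='5' size=0x5=5, data at stream[25..30]='4abzc' -> body[12..17], body so far='eckg367uq37r4abzc'
Chunk 4: stream[32..33]='2' size=0x2=2, data at stream[35..37]='he' -> body[17..19], body so far='eckg367uq37r4abzche'
Chunk 5: stream[39..40]='1' size=0x1=1, data at stream[42..43]='e' -> body[19..20], body so far='eckg367uq37r4abzchee'
Chunk 6: stream[45..46]='0' size=0 (terminator). Final body='eckg367uq37r4abzchee' (20 bytes)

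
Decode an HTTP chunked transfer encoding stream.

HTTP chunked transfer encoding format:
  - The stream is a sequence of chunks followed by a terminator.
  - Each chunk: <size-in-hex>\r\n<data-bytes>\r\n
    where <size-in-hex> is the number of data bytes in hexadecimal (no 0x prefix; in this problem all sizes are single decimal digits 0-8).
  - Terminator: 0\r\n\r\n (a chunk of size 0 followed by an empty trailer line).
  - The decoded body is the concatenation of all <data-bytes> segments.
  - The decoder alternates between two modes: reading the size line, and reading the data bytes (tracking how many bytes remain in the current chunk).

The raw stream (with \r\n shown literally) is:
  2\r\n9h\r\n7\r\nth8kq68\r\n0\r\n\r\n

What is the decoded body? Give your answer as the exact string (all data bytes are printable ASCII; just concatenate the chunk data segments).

Chunk 1: stream[0..1]='2' size=0x2=2, data at stream[3..5]='9h' -> body[0..2], body so far='9h'
Chunk 2: stream[7..8]='7' size=0x7=7, data at stream[10..17]='th8kq68' -> body[2..9], body so far='9hth8kq68'
Chunk 3: stream[19..20]='0' size=0 (terminator). Final body='9hth8kq68' (9 bytes)

Answer: 9hth8kq68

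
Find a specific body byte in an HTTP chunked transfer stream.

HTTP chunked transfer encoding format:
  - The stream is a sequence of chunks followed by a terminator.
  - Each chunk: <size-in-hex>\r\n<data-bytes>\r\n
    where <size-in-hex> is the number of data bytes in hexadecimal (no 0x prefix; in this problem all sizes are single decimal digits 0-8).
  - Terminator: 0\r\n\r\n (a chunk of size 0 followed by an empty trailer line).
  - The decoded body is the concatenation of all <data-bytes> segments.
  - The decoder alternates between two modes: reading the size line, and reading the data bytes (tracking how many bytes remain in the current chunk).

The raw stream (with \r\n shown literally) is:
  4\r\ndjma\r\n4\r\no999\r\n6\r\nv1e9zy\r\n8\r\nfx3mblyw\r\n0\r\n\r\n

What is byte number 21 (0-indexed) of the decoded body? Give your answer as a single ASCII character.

Answer: w

Derivation:
Chunk 1: stream[0..1]='4' size=0x4=4, data at stream[3..7]='djma' -> body[0..4], body so far='djma'
Chunk 2: stream[9..10]='4' size=0x4=4, data at stream[12..16]='o999' -> body[4..8], body so far='djmao999'
Chunk 3: stream[18..19]='6' size=0x6=6, data at stream[21..27]='v1e9zy' -> body[8..14], body so far='djmao999v1e9zy'
Chunk 4: stream[29..30]='8' size=0x8=8, data at stream[32..40]='fx3mblyw' -> body[14..22], body so far='djmao999v1e9zyfx3mblyw'
Chunk 5: stream[42..43]='0' size=0 (terminator). Final body='djmao999v1e9zyfx3mblyw' (22 bytes)
Body byte 21 = 'w'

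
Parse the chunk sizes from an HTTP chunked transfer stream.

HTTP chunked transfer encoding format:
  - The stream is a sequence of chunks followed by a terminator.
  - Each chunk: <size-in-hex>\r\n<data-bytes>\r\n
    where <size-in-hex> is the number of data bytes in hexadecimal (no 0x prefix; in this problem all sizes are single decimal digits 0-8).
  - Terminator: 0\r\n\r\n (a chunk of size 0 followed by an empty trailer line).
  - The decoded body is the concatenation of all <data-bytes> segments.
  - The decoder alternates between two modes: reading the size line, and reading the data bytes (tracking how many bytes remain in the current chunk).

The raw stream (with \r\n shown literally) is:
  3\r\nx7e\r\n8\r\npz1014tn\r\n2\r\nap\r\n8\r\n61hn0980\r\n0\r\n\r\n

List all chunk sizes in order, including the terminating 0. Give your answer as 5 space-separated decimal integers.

Answer: 3 8 2 8 0

Derivation:
Chunk 1: stream[0..1]='3' size=0x3=3, data at stream[3..6]='x7e' -> body[0..3], body so far='x7e'
Chunk 2: stream[8..9]='8' size=0x8=8, data at stream[11..19]='pz1014tn' -> body[3..11], body so far='x7epz1014tn'
Chunk 3: stream[21..22]='2' size=0x2=2, data at stream[24..26]='ap' -> body[11..13], body so far='x7epz1014tnap'
Chunk 4: stream[28..29]='8' size=0x8=8, data at stream[31..39]='61hn0980' -> body[13..21], body so far='x7epz1014tnap61hn0980'
Chunk 5: stream[41..42]='0' size=0 (terminator). Final body='x7epz1014tnap61hn0980' (21 bytes)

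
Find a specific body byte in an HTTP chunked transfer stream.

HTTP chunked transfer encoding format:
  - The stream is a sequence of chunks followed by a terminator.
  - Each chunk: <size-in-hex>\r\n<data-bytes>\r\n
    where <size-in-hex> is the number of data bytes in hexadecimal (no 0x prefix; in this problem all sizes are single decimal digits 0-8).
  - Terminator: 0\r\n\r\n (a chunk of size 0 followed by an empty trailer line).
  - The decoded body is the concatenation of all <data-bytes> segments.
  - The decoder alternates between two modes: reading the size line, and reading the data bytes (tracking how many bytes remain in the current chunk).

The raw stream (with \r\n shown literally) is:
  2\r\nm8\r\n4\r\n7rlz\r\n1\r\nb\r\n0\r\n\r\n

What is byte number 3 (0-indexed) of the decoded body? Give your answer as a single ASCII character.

Answer: r

Derivation:
Chunk 1: stream[0..1]='2' size=0x2=2, data at stream[3..5]='m8' -> body[0..2], body so far='m8'
Chunk 2: stream[7..8]='4' size=0x4=4, data at stream[10..14]='7rlz' -> body[2..6], body so far='m87rlz'
Chunk 3: stream[16..17]='1' size=0x1=1, data at stream[19..20]='b' -> body[6..7], body so far='m87rlzb'
Chunk 4: stream[22..23]='0' size=0 (terminator). Final body='m87rlzb' (7 bytes)
Body byte 3 = 'r'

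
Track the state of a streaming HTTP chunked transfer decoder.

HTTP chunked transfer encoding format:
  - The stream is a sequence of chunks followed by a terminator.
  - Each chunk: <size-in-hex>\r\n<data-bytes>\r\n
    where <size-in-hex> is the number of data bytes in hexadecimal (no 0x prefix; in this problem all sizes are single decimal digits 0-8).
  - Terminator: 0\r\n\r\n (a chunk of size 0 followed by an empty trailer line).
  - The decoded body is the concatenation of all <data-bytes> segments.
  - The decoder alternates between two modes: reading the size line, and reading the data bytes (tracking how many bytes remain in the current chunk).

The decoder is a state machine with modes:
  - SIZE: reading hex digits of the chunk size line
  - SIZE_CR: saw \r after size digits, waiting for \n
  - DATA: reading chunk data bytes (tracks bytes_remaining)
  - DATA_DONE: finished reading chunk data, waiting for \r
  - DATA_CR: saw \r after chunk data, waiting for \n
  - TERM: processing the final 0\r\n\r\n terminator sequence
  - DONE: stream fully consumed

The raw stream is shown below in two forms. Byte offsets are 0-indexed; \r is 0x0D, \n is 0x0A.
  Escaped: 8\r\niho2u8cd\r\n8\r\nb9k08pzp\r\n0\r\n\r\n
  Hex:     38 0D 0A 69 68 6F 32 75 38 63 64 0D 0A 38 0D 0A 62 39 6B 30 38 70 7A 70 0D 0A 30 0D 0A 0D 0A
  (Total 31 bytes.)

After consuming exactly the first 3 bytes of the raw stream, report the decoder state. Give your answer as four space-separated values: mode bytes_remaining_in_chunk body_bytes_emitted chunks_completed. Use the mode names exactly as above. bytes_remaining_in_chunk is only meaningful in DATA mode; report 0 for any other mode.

Byte 0 = '8': mode=SIZE remaining=0 emitted=0 chunks_done=0
Byte 1 = 0x0D: mode=SIZE_CR remaining=0 emitted=0 chunks_done=0
Byte 2 = 0x0A: mode=DATA remaining=8 emitted=0 chunks_done=0

Answer: DATA 8 0 0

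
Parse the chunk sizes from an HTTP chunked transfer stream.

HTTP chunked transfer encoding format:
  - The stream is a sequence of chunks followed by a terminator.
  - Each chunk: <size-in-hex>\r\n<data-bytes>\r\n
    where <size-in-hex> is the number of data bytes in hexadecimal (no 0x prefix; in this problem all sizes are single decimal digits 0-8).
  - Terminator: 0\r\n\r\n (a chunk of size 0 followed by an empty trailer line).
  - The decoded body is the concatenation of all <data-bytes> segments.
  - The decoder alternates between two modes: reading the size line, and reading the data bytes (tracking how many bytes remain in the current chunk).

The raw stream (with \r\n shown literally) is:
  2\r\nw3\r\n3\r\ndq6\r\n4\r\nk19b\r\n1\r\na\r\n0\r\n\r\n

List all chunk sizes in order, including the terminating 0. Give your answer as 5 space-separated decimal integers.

Answer: 2 3 4 1 0

Derivation:
Chunk 1: stream[0..1]='2' size=0x2=2, data at stream[3..5]='w3' -> body[0..2], body so far='w3'
Chunk 2: stream[7..8]='3' size=0x3=3, data at stream[10..13]='dq6' -> body[2..5], body so far='w3dq6'
Chunk 3: stream[15..16]='4' size=0x4=4, data at stream[18..22]='k19b' -> body[5..9], body so far='w3dq6k19b'
Chunk 4: stream[24..25]='1' size=0x1=1, data at stream[27..28]='a' -> body[9..10], body so far='w3dq6k19ba'
Chunk 5: stream[30..31]='0' size=0 (terminator). Final body='w3dq6k19ba' (10 bytes)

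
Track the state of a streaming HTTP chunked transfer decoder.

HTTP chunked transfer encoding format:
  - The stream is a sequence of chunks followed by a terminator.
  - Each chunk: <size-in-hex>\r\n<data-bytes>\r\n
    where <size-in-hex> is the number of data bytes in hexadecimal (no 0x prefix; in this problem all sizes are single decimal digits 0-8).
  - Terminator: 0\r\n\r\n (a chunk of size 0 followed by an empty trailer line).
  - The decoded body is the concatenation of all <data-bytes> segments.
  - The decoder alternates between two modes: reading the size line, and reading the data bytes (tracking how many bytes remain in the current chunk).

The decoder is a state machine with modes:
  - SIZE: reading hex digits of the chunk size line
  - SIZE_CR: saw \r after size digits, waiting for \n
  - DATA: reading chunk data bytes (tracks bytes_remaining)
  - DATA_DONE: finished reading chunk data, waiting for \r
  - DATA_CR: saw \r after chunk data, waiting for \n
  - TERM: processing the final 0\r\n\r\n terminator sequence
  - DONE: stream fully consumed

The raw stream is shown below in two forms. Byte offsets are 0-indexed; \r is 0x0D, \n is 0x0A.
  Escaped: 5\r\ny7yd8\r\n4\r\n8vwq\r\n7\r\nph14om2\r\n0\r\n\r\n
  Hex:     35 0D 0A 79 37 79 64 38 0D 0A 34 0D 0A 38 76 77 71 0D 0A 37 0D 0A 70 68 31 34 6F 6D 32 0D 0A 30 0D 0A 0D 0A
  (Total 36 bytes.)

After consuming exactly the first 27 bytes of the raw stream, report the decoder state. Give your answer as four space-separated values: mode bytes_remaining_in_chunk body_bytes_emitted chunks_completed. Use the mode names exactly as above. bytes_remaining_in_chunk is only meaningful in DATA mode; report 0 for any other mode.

Byte 0 = '5': mode=SIZE remaining=0 emitted=0 chunks_done=0
Byte 1 = 0x0D: mode=SIZE_CR remaining=0 emitted=0 chunks_done=0
Byte 2 = 0x0A: mode=DATA remaining=5 emitted=0 chunks_done=0
Byte 3 = 'y': mode=DATA remaining=4 emitted=1 chunks_done=0
Byte 4 = '7': mode=DATA remaining=3 emitted=2 chunks_done=0
Byte 5 = 'y': mode=DATA remaining=2 emitted=3 chunks_done=0
Byte 6 = 'd': mode=DATA remaining=1 emitted=4 chunks_done=0
Byte 7 = '8': mode=DATA_DONE remaining=0 emitted=5 chunks_done=0
Byte 8 = 0x0D: mode=DATA_CR remaining=0 emitted=5 chunks_done=0
Byte 9 = 0x0A: mode=SIZE remaining=0 emitted=5 chunks_done=1
Byte 10 = '4': mode=SIZE remaining=0 emitted=5 chunks_done=1
Byte 11 = 0x0D: mode=SIZE_CR remaining=0 emitted=5 chunks_done=1
Byte 12 = 0x0A: mode=DATA remaining=4 emitted=5 chunks_done=1
Byte 13 = '8': mode=DATA remaining=3 emitted=6 chunks_done=1
Byte 14 = 'v': mode=DATA remaining=2 emitted=7 chunks_done=1
Byte 15 = 'w': mode=DATA remaining=1 emitted=8 chunks_done=1
Byte 16 = 'q': mode=DATA_DONE remaining=0 emitted=9 chunks_done=1
Byte 17 = 0x0D: mode=DATA_CR remaining=0 emitted=9 chunks_done=1
Byte 18 = 0x0A: mode=SIZE remaining=0 emitted=9 chunks_done=2
Byte 19 = '7': mode=SIZE remaining=0 emitted=9 chunks_done=2
Byte 20 = 0x0D: mode=SIZE_CR remaining=0 emitted=9 chunks_done=2
Byte 21 = 0x0A: mode=DATA remaining=7 emitted=9 chunks_done=2
Byte 22 = 'p': mode=DATA remaining=6 emitted=10 chunks_done=2
Byte 23 = 'h': mode=DATA remaining=5 emitted=11 chunks_done=2
Byte 24 = '1': mode=DATA remaining=4 emitted=12 chunks_done=2
Byte 25 = '4': mode=DATA remaining=3 emitted=13 chunks_done=2
Byte 26 = 'o': mode=DATA remaining=2 emitted=14 chunks_done=2

Answer: DATA 2 14 2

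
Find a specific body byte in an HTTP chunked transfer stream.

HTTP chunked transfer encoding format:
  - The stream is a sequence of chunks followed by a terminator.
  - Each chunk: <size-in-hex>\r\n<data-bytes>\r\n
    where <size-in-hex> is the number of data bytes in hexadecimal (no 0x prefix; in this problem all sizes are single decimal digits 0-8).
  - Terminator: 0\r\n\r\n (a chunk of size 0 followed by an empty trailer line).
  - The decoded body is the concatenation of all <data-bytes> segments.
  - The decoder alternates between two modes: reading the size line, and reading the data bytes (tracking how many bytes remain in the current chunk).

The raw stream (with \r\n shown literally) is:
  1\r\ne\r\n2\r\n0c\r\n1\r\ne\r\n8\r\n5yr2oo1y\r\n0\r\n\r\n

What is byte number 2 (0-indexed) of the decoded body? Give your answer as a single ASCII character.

Chunk 1: stream[0..1]='1' size=0x1=1, data at stream[3..4]='e' -> body[0..1], body so far='e'
Chunk 2: stream[6..7]='2' size=0x2=2, data at stream[9..11]='0c' -> body[1..3], body so far='e0c'
Chunk 3: stream[13..14]='1' size=0x1=1, data at stream[16..17]='e' -> body[3..4], body so far='e0ce'
Chunk 4: stream[19..20]='8' size=0x8=8, data at stream[22..30]='5yr2oo1y' -> body[4..12], body so far='e0ce5yr2oo1y'
Chunk 5: stream[32..33]='0' size=0 (terminator). Final body='e0ce5yr2oo1y' (12 bytes)
Body byte 2 = 'c'

Answer: c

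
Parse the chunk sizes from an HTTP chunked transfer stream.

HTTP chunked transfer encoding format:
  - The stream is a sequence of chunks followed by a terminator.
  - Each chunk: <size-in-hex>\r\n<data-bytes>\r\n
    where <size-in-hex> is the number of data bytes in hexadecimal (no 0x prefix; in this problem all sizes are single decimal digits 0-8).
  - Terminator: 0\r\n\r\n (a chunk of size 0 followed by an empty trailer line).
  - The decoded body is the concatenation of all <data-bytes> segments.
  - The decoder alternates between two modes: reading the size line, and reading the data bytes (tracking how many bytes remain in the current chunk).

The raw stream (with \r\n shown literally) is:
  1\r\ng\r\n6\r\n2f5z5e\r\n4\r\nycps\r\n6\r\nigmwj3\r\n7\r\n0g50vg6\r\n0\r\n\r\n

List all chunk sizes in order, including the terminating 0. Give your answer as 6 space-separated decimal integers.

Chunk 1: stream[0..1]='1' size=0x1=1, data at stream[3..4]='g' -> body[0..1], body so far='g'
Chunk 2: stream[6..7]='6' size=0x6=6, data at stream[9..15]='2f5z5e' -> body[1..7], body so far='g2f5z5e'
Chunk 3: stream[17..18]='4' size=0x4=4, data at stream[20..24]='ycps' -> body[7..11], body so far='g2f5z5eycps'
Chunk 4: stream[26..27]='6' size=0x6=6, data at stream[29..35]='igmwj3' -> body[11..17], body so far='g2f5z5eycpsigmwj3'
Chunk 5: stream[37..38]='7' size=0x7=7, data at stream[40..47]='0g50vg6' -> body[17..24], body so far='g2f5z5eycpsigmwj30g50vg6'
Chunk 6: stream[49..50]='0' size=0 (terminator). Final body='g2f5z5eycpsigmwj30g50vg6' (24 bytes)

Answer: 1 6 4 6 7 0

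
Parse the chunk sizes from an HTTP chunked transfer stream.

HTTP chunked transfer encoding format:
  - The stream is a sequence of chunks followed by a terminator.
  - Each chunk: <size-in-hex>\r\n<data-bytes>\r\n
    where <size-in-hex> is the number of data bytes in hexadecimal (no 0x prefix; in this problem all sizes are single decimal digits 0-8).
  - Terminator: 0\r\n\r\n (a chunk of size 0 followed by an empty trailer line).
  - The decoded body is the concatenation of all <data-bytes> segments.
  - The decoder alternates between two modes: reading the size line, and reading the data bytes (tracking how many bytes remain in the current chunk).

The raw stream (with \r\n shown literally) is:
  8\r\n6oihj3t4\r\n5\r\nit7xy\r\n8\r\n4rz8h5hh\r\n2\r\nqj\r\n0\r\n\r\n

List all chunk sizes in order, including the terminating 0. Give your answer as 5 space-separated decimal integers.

Chunk 1: stream[0..1]='8' size=0x8=8, data at stream[3..11]='6oihj3t4' -> body[0..8], body so far='6oihj3t4'
Chunk 2: stream[13..14]='5' size=0x5=5, data at stream[16..21]='it7xy' -> body[8..13], body so far='6oihj3t4it7xy'
Chunk 3: stream[23..24]='8' size=0x8=8, data at stream[26..34]='4rz8h5hh' -> body[13..21], body so far='6oihj3t4it7xy4rz8h5hh'
Chunk 4: stream[36..37]='2' size=0x2=2, data at stream[39..41]='qj' -> body[21..23], body so far='6oihj3t4it7xy4rz8h5hhqj'
Chunk 5: stream[43..44]='0' size=0 (terminator). Final body='6oihj3t4it7xy4rz8h5hhqj' (23 bytes)

Answer: 8 5 8 2 0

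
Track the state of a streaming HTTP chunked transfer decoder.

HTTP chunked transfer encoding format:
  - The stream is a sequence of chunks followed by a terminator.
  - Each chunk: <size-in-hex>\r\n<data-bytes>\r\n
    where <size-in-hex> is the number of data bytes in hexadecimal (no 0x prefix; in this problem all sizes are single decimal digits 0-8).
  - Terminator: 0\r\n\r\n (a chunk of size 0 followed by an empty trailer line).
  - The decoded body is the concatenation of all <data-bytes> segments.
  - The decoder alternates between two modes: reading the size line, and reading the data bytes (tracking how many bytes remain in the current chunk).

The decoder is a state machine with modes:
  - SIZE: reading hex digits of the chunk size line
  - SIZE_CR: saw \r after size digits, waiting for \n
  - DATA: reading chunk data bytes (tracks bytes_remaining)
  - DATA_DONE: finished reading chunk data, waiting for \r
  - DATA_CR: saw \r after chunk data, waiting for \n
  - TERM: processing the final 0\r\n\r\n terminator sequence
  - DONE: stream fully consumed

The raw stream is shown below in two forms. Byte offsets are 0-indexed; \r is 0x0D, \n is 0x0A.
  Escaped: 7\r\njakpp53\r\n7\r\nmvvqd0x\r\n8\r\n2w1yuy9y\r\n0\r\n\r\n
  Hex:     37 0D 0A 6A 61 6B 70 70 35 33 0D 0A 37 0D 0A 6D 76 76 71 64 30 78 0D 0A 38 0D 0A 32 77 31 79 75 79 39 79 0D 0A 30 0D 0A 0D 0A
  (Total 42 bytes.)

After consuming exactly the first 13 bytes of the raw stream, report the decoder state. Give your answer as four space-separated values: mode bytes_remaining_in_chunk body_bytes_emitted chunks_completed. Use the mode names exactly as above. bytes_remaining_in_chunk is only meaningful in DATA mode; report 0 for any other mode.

Answer: SIZE 0 7 1

Derivation:
Byte 0 = '7': mode=SIZE remaining=0 emitted=0 chunks_done=0
Byte 1 = 0x0D: mode=SIZE_CR remaining=0 emitted=0 chunks_done=0
Byte 2 = 0x0A: mode=DATA remaining=7 emitted=0 chunks_done=0
Byte 3 = 'j': mode=DATA remaining=6 emitted=1 chunks_done=0
Byte 4 = 'a': mode=DATA remaining=5 emitted=2 chunks_done=0
Byte 5 = 'k': mode=DATA remaining=4 emitted=3 chunks_done=0
Byte 6 = 'p': mode=DATA remaining=3 emitted=4 chunks_done=0
Byte 7 = 'p': mode=DATA remaining=2 emitted=5 chunks_done=0
Byte 8 = '5': mode=DATA remaining=1 emitted=6 chunks_done=0
Byte 9 = '3': mode=DATA_DONE remaining=0 emitted=7 chunks_done=0
Byte 10 = 0x0D: mode=DATA_CR remaining=0 emitted=7 chunks_done=0
Byte 11 = 0x0A: mode=SIZE remaining=0 emitted=7 chunks_done=1
Byte 12 = '7': mode=SIZE remaining=0 emitted=7 chunks_done=1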